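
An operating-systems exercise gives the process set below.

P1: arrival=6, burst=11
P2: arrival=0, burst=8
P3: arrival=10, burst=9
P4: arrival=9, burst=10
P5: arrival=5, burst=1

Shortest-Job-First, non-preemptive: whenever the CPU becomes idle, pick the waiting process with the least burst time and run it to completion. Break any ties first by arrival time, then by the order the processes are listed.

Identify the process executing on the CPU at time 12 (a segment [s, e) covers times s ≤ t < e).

P4

Timeline: | P2 0-8 | P5 8-9 | P4 9-19 | P3 19-28 | P1 28-39 |
Completion: P1=39  P2=8  P3=28  P4=19  P5=9
Turnaround (C−A): P1=33  P2=8  P3=18  P4=10  P5=4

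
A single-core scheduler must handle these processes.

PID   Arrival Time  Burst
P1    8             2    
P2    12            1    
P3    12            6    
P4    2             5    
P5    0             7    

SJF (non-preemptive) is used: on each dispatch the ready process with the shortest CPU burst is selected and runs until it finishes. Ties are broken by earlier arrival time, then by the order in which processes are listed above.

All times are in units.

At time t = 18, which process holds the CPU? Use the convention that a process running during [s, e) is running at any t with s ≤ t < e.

Timeline: | P5 0-7 | P4 7-12 | P2 12-13 | P1 13-15 | P3 15-21 |
Completion: P1=15  P2=13  P3=21  P4=12  P5=7
Turnaround (C−A): P1=7  P2=1  P3=9  P4=10  P5=7

P3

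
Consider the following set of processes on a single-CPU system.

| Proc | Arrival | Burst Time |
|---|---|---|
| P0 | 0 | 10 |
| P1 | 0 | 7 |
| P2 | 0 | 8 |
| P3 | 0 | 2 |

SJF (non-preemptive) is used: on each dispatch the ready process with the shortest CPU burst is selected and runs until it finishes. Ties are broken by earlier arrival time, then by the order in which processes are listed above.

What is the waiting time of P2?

9

Schedule: | P3 0-2 | P1 2-9 | P2 9-17 | P0 17-27 |
Completion: P0=27  P1=9  P2=17  P3=2
Turnaround (C−A): P0=27  P1=9  P2=17  P3=2
Waiting(P2) = turnaround − burst = 17 − 8 = 9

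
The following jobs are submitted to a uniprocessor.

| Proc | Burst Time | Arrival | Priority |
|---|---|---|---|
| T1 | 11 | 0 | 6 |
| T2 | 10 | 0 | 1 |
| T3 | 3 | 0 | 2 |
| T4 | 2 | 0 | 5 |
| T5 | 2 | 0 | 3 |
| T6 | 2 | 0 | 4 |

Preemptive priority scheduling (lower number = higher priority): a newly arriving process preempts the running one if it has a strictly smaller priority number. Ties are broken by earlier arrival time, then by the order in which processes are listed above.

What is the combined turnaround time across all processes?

Gantt: | T2 0-10 | T3 10-13 | T5 13-15 | T6 15-17 | T4 17-19 | T1 19-30 |
Completion: T1=30  T2=10  T3=13  T4=19  T5=15  T6=17
Turnaround (C−A): T1=30  T2=10  T3=13  T4=19  T5=15  T6=17
Turnaround = completion − arrival: T1=30, T2=10, T3=13, T4=19, T5=15, T6=17
Total turnaround = 30 + 10 + 13 + 19 + 15 + 17 = 104

104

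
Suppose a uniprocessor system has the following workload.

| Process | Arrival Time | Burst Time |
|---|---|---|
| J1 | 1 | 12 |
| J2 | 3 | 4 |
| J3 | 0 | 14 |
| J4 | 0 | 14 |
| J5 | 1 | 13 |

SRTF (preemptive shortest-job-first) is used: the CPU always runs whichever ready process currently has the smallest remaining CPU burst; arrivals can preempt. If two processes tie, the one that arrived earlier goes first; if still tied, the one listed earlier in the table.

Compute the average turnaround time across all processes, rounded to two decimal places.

Timeline: | J3 0-1 | J1 1-3 | J2 3-7 | J1 7-17 | J3 17-30 | J5 30-43 | J4 43-57 |
Completion: J1=17  J2=7  J3=30  J4=57  J5=43
Turnaround (C−A): J1=16  J2=4  J3=30  J4=57  J5=42
Turnaround times: J1=16, J2=4, J3=30, J4=57, J5=42
Average turnaround = (16+4+30+57+42) / 5 = 149/5 = 29.80

29.80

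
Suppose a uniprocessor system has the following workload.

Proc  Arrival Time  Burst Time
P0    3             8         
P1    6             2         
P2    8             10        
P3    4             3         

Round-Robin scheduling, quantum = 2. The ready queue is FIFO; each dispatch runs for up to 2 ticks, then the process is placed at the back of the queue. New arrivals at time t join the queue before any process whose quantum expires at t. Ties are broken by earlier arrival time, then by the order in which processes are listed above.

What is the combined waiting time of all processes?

25

Gantt: | idle 0-3 | P0 3-5 | P3 5-7 | P0 7-9 | P1 9-11 | P3 11-12 | P2 12-14 | P0 14-16 | P2 16-18 | P0 18-20 | P2 20-26 |
Completion: P0=20  P1=11  P2=26  P3=12
Waiting = turnaround − burst: P0=9, P1=3, P2=8, P3=5
Total waiting = 9 + 3 + 8 + 5 = 25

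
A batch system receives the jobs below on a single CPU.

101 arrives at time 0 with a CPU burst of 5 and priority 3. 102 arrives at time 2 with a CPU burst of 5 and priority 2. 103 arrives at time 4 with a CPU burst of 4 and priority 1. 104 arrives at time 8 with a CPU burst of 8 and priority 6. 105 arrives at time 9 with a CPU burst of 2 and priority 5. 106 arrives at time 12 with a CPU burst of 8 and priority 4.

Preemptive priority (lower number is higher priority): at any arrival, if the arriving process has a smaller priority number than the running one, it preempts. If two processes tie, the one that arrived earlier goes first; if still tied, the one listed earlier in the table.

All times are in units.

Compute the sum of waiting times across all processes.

Gantt: | 101 0-2 | 102 2-4 | 103 4-8 | 102 8-11 | 101 11-14 | 106 14-22 | 105 22-24 | 104 24-32 |
Completion: 101=14  102=11  103=8  104=32  105=24  106=22
Waiting = turnaround − burst: 101=9, 102=4, 103=0, 104=16, 105=13, 106=2
Total waiting = 9 + 4 + 0 + 16 + 13 + 2 = 44

44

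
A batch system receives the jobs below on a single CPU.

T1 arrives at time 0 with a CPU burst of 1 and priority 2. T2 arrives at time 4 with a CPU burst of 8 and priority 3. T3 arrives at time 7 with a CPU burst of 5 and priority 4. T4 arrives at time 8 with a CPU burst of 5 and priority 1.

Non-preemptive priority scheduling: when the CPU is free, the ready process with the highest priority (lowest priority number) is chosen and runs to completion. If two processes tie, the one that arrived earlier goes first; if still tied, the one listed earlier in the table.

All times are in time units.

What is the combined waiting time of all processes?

Gantt: | T1 0-1 | idle 1-4 | T2 4-12 | T4 12-17 | T3 17-22 |
Completion: T1=1  T2=12  T3=22  T4=17
Turnaround (C−A): T1=1  T2=8  T3=15  T4=9
Waiting = turnaround − burst: T1=0, T2=0, T3=10, T4=4
Total waiting = 0 + 0 + 10 + 4 = 14

14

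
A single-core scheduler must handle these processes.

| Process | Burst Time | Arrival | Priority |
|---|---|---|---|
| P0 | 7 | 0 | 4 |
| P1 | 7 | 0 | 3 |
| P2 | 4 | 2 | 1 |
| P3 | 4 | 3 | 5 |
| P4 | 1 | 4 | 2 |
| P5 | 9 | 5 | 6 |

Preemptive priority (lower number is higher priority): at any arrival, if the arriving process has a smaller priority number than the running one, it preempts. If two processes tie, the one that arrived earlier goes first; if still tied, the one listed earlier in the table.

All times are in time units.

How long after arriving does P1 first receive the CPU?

Timeline: | P1 0-2 | P2 2-6 | P4 6-7 | P1 7-12 | P0 12-19 | P3 19-23 | P5 23-32 |
Completion: P0=19  P1=12  P2=6  P3=23  P4=7  P5=32
Turnaround (C−A): P0=19  P1=12  P2=4  P3=20  P4=3  P5=27
Response(P1) = first start − arrival = 0 − 0 = 0

0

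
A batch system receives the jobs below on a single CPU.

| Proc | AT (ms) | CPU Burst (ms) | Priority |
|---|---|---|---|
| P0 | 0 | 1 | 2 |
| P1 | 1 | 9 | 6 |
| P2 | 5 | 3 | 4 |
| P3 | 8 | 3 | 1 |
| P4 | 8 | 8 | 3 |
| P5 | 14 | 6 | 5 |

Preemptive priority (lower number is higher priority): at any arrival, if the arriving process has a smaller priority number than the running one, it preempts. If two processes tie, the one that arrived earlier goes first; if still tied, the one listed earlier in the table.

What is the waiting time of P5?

Timeline: | P0 0-1 | P1 1-5 | P2 5-8 | P3 8-11 | P4 11-19 | P5 19-25 | P1 25-30 |
Completion: P0=1  P1=30  P2=8  P3=11  P4=19  P5=25
Turnaround (C−A): P0=1  P1=29  P2=3  P3=3  P4=11  P5=11
Waiting(P5) = turnaround − burst = 11 − 6 = 5

5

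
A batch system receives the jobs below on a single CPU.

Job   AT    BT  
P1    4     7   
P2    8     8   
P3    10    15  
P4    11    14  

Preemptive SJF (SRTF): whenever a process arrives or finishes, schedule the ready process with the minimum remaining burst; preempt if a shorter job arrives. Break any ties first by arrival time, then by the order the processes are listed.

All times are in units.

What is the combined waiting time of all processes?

34

Schedule: | idle 0-4 | P1 4-11 | P2 11-19 | P4 19-33 | P3 33-48 |
Completion: P1=11  P2=19  P3=48  P4=33
Waiting = turnaround − burst: P1=0, P2=3, P3=23, P4=8
Total waiting = 0 + 3 + 23 + 8 = 34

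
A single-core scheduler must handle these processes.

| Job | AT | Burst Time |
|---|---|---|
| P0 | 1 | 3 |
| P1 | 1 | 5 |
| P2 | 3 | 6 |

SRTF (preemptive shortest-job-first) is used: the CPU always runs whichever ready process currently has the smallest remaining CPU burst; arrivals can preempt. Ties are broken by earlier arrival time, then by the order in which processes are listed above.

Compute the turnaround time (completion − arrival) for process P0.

3

Gantt: | idle 0-1 | P0 1-4 | P1 4-9 | P2 9-15 |
Completion: P0=4  P1=9  P2=15
Turnaround(P0) = completion − arrival = 4 − 1 = 3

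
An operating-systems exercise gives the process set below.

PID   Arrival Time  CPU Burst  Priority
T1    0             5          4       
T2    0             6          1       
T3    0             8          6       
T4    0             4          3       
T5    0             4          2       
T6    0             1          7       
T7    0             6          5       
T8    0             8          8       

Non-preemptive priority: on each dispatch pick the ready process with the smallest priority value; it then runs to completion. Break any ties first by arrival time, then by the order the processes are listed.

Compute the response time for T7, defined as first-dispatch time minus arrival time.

Schedule: | T2 0-6 | T5 6-10 | T4 10-14 | T1 14-19 | T7 19-25 | T3 25-33 | T6 33-34 | T8 34-42 |
Completion: T1=19  T2=6  T3=33  T4=14  T5=10  T6=34  T7=25  T8=42
Turnaround (C−A): T1=19  T2=6  T3=33  T4=14  T5=10  T6=34  T7=25  T8=42
Response(T7) = first start − arrival = 19 − 0 = 19

19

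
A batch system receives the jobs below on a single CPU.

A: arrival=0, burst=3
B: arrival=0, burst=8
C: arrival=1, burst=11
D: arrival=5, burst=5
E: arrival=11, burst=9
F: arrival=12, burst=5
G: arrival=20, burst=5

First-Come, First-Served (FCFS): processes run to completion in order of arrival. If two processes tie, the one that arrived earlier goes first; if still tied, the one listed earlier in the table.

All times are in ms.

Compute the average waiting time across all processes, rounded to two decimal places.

Timeline: | A 0-3 | B 3-11 | C 11-22 | D 22-27 | E 27-36 | F 36-41 | G 41-46 |
Completion: A=3  B=11  C=22  D=27  E=36  F=41  G=46
Waiting times: A=0, B=3, C=10, D=17, E=16, F=24, G=21
Average waiting = (0+3+10+17+16+24+21) / 7 = 91/7 = 13.00

13.00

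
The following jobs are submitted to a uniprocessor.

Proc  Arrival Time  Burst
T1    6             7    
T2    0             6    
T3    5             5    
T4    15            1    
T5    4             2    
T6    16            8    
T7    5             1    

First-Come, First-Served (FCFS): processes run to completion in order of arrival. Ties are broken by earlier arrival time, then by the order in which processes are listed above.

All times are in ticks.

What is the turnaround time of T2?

Gantt: | T2 0-6 | T5 6-8 | T3 8-13 | T7 13-14 | T1 14-21 | T4 21-22 | T6 22-30 |
Completion: T1=21  T2=6  T3=13  T4=22  T5=8  T6=30  T7=14
Turnaround(T2) = completion − arrival = 6 − 0 = 6

6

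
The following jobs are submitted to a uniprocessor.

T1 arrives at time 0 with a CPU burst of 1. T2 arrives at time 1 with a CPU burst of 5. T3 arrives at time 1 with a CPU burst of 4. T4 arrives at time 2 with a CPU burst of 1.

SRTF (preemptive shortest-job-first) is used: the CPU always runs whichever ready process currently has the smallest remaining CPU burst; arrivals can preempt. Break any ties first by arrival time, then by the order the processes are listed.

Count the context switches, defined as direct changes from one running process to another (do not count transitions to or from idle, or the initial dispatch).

4

Timeline: | T1 0-1 | T3 1-2 | T4 2-3 | T3 3-6 | T2 6-11 |
Completion: T1=1  T2=11  T3=6  T4=3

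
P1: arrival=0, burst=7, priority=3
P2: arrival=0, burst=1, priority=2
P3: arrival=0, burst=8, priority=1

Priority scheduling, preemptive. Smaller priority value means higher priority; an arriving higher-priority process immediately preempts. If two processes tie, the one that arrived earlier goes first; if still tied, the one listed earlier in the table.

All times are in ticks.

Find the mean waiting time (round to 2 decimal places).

5.67

Timeline: | P3 0-8 | P2 8-9 | P1 9-16 |
Completion: P1=16  P2=9  P3=8
Waiting times: P1=9, P2=8, P3=0
Average waiting = (9+8+0) / 3 = 17/3 = 5.67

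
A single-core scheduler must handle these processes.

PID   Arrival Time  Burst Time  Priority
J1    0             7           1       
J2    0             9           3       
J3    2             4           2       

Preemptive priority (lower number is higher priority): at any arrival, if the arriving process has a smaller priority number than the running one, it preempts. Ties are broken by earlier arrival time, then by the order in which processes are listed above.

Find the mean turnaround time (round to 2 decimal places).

12.00

Schedule: | J1 0-7 | J3 7-11 | J2 11-20 |
Completion: J1=7  J2=20  J3=11
Turnaround (C−A): J1=7  J2=20  J3=9
Turnaround times: J1=7, J2=20, J3=9
Average turnaround = (7+20+9) / 3 = 36/3 = 12.00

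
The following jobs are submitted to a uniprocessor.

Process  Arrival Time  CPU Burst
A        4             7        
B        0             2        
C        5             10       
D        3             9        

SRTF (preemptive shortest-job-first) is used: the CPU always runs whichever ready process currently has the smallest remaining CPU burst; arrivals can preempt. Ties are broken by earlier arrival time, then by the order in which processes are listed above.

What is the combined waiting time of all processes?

Gantt: | B 0-2 | idle 2-3 | D 3-4 | A 4-11 | D 11-19 | C 19-29 |
Completion: A=11  B=2  C=29  D=19
Turnaround (C−A): A=7  B=2  C=24  D=16
Waiting = turnaround − burst: A=0, B=0, C=14, D=7
Total waiting = 0 + 0 + 14 + 7 = 21

21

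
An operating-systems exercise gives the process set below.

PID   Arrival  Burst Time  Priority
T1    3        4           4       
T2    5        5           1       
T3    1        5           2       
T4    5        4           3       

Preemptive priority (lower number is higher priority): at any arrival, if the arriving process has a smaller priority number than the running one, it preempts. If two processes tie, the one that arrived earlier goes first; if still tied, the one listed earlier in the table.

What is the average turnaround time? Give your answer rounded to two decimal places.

10.25

Timeline: | idle 0-1 | T3 1-5 | T2 5-10 | T3 10-11 | T4 11-15 | T1 15-19 |
Completion: T1=19  T2=10  T3=11  T4=15
Turnaround times: T1=16, T2=5, T3=10, T4=10
Average turnaround = (16+5+10+10) / 4 = 41/4 = 10.25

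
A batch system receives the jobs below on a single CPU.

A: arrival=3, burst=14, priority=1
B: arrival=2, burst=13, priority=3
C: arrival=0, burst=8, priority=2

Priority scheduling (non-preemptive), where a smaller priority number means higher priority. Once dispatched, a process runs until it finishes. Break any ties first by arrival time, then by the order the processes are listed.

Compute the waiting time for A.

5

Gantt: | C 0-8 | A 8-22 | B 22-35 |
Completion: A=22  B=35  C=8
Turnaround (C−A): A=19  B=33  C=8
Waiting(A) = turnaround − burst = 19 − 14 = 5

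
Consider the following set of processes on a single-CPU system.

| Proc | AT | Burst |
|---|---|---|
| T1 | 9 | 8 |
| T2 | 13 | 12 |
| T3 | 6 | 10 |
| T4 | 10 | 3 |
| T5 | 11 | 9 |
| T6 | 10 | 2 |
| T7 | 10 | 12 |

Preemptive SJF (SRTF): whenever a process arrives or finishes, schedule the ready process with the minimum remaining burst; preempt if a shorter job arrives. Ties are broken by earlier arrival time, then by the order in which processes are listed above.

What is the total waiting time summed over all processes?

Timeline: | idle 0-6 | T3 6-10 | T6 10-12 | T4 12-15 | T3 15-21 | T1 21-29 | T5 29-38 | T7 38-50 | T2 50-62 |
Completion: T1=29  T2=62  T3=21  T4=15  T5=38  T6=12  T7=50
Waiting = turnaround − burst: T1=12, T2=37, T3=5, T4=2, T5=18, T6=0, T7=28
Total waiting = 12 + 37 + 5 + 2 + 18 + 0 + 28 = 102

102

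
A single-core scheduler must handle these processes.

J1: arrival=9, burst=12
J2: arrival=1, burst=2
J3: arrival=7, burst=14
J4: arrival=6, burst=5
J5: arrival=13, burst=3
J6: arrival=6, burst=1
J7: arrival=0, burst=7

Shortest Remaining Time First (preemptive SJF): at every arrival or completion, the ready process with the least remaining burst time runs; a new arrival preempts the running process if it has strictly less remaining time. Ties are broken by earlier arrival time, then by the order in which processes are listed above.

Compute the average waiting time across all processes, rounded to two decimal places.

Timeline: | J7 0-1 | J2 1-3 | J7 3-6 | J6 6-7 | J7 7-10 | J4 10-15 | J5 15-18 | J1 18-30 | J3 30-44 |
Completion: J1=30  J2=3  J3=44  J4=15  J5=18  J6=7  J7=10
Turnaround (C−A): J1=21  J2=2  J3=37  J4=9  J5=5  J6=1  J7=10
Waiting times: J1=9, J2=0, J3=23, J4=4, J5=2, J6=0, J7=3
Average waiting = (9+0+23+4+2+0+3) / 7 = 41/7 = 5.86

5.86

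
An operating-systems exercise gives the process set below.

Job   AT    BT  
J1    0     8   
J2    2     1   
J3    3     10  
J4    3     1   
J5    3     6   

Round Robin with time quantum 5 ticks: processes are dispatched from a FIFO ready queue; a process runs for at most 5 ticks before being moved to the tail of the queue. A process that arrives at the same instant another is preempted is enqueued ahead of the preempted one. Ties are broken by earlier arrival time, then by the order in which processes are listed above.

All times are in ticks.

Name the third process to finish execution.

Schedule: | J1 0-5 | J2 5-6 | J3 6-11 | J4 11-12 | J5 12-17 | J1 17-20 | J3 20-25 | J5 25-26 |
Completion: J1=20  J2=6  J3=25  J4=12  J5=26
Finish order: J2 → J4 → J1 → J3 → J5

J1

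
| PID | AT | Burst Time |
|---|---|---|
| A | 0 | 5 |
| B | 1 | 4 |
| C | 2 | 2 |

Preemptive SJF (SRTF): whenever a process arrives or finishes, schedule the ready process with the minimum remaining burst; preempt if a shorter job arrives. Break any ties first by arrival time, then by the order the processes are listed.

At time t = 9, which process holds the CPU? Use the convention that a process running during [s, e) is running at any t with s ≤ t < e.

Schedule: | A 0-2 | C 2-4 | A 4-7 | B 7-11 |
Completion: A=7  B=11  C=4

B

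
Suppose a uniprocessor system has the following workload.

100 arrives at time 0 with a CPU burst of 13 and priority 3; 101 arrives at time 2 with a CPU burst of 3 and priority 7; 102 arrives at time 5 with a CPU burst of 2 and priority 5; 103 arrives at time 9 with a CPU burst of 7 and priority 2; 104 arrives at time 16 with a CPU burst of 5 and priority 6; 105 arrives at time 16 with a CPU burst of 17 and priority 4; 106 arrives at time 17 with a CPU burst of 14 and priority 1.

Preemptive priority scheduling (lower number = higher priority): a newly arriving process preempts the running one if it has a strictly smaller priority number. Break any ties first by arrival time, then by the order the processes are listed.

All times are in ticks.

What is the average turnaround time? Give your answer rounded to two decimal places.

34.14

Timeline: | 100 0-9 | 103 9-16 | 100 16-17 | 106 17-31 | 100 31-34 | 105 34-51 | 102 51-53 | 104 53-58 | 101 58-61 |
Completion: 100=34  101=61  102=53  103=16  104=58  105=51  106=31
Turnaround (C−A): 100=34  101=59  102=48  103=7  104=42  105=35  106=14
Turnaround times: 100=34, 101=59, 102=48, 103=7, 104=42, 105=35, 106=14
Average turnaround = (34+59+48+7+42+35+14) / 7 = 239/7 = 34.14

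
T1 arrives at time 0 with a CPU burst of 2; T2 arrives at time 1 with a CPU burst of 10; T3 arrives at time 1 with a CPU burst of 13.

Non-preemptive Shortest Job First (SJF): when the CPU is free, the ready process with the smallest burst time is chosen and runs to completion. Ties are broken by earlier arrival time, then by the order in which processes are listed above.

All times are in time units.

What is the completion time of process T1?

2

Schedule: | T1 0-2 | T2 2-12 | T3 12-25 |
Completion: T1=2  T2=12  T3=25
Turnaround (C−A): T1=2  T2=11  T3=24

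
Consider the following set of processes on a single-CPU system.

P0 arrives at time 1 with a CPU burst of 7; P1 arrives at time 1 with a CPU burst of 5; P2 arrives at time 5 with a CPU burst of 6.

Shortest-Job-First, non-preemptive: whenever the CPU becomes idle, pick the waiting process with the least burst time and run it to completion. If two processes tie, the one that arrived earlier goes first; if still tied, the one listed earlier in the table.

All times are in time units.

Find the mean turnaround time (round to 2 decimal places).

Gantt: | idle 0-1 | P1 1-6 | P2 6-12 | P0 12-19 |
Completion: P0=19  P1=6  P2=12
Turnaround (C−A): P0=18  P1=5  P2=7
Turnaround times: P0=18, P1=5, P2=7
Average turnaround = (18+5+7) / 3 = 30/3 = 10.00

10.00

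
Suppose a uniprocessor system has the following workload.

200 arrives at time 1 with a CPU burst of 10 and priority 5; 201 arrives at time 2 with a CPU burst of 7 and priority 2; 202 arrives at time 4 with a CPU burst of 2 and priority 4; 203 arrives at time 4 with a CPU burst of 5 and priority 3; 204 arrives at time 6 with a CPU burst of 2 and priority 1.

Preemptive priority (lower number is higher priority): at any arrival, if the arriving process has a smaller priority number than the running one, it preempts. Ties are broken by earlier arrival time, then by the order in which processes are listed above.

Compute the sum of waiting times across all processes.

37

Schedule: | idle 0-1 | 200 1-2 | 201 2-6 | 204 6-8 | 201 8-11 | 203 11-16 | 202 16-18 | 200 18-27 |
Completion: 200=27  201=11  202=18  203=16  204=8
Turnaround (C−A): 200=26  201=9  202=14  203=12  204=2
Waiting = turnaround − burst: 200=16, 201=2, 202=12, 203=7, 204=0
Total waiting = 16 + 2 + 12 + 7 + 0 = 37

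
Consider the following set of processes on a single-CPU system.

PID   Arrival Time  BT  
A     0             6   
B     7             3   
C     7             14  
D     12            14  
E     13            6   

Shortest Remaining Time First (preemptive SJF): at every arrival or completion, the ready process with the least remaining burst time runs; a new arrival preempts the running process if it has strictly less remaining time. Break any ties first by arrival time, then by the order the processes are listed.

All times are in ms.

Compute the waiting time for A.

0

Timeline: | A 0-6 | idle 6-7 | B 7-10 | C 10-13 | E 13-19 | C 19-30 | D 30-44 |
Completion: A=6  B=10  C=30  D=44  E=19
Turnaround (C−A): A=6  B=3  C=23  D=32  E=6
Waiting(A) = turnaround − burst = 6 − 6 = 0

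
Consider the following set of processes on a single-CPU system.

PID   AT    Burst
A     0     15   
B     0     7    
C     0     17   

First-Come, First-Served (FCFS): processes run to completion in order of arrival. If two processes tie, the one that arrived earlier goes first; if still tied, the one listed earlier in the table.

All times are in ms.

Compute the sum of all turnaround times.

76

Gantt: | A 0-15 | B 15-22 | C 22-39 |
Completion: A=15  B=22  C=39
Turnaround (C−A): A=15  B=22  C=39
Turnaround = completion − arrival: A=15, B=22, C=39
Total turnaround = 15 + 22 + 39 = 76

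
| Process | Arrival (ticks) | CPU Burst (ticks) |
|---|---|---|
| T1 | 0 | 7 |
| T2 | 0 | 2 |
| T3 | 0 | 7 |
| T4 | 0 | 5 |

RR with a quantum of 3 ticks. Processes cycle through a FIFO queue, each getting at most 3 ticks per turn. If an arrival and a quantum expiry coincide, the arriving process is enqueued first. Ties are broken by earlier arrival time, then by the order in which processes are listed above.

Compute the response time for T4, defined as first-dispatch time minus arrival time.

8

Schedule: | T1 0-3 | T2 3-5 | T3 5-8 | T4 8-11 | T1 11-14 | T3 14-17 | T4 17-19 | T1 19-20 | T3 20-21 |
Completion: T1=20  T2=5  T3=21  T4=19
Response(T4) = first start − arrival = 8 − 0 = 8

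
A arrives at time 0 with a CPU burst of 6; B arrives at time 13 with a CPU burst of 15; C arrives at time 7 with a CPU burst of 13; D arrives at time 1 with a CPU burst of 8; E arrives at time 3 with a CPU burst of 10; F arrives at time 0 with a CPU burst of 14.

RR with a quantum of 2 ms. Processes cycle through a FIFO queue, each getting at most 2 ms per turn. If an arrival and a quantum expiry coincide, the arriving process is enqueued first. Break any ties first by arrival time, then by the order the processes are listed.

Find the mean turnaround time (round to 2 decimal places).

43.83

Gantt: | A 0-2 | F 2-4 | D 4-6 | A 6-8 | E 8-10 | F 10-12 | D 12-14 | C 14-16 | A 16-18 | E 18-20 | F 20-22 | B 22-24 | D 24-26 | C 26-28 | E 28-30 | F 30-32 | B 32-34 | D 34-36 | C 36-38 | E 38-40 | F 40-42 | B 42-44 | C 44-46 | E 46-48 | F 48-50 | B 50-52 | C 52-54 | F 54-56 | B 56-58 | C 58-60 | B 60-62 | C 62-63 | B 63-66 |
Completion: A=18  B=66  C=63  D=36  E=48  F=56
Turnaround (C−A): A=18  B=53  C=56  D=35  E=45  F=56
Turnaround times: A=18, B=53, C=56, D=35, E=45, F=56
Average turnaround = (18+53+56+35+45+56) / 6 = 263/6 = 43.83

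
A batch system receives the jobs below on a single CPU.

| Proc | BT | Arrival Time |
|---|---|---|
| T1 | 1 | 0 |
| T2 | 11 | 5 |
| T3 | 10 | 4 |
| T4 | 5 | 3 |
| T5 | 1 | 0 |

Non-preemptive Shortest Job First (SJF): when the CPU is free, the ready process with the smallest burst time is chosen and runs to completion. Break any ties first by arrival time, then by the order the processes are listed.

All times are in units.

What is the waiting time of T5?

Schedule: | T1 0-1 | T5 1-2 | idle 2-3 | T4 3-8 | T3 8-18 | T2 18-29 |
Completion: T1=1  T2=29  T3=18  T4=8  T5=2
Waiting(T5) = turnaround − burst = 2 − 1 = 1

1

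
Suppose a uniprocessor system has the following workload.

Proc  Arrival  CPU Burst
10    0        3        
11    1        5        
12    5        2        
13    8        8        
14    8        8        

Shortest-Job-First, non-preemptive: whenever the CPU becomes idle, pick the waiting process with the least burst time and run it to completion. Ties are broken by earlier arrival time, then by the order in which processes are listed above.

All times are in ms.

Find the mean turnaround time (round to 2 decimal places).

8.60

Gantt: | 10 0-3 | 11 3-8 | 12 8-10 | 13 10-18 | 14 18-26 |
Completion: 10=3  11=8  12=10  13=18  14=26
Turnaround (C−A): 10=3  11=7  12=5  13=10  14=18
Turnaround times: 10=3, 11=7, 12=5, 13=10, 14=18
Average turnaround = (3+7+5+10+18) / 5 = 43/5 = 8.60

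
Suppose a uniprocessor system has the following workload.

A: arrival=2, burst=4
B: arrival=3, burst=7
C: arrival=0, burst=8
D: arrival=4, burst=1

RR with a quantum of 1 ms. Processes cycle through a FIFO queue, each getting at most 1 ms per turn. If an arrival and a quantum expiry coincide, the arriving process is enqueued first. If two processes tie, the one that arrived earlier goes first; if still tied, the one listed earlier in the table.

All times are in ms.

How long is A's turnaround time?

Schedule: | C 0-2 | A 2-3 | C 3-4 | B 4-5 | A 5-6 | D 6-7 | C 7-8 | B 8-9 | A 9-10 | C 10-11 | B 11-12 | A 12-13 | C 13-14 | B 14-15 | C 15-16 | B 16-17 | C 17-18 | B 18-20 |
Completion: A=13  B=20  C=18  D=7
Turnaround(A) = completion − arrival = 13 − 2 = 11

11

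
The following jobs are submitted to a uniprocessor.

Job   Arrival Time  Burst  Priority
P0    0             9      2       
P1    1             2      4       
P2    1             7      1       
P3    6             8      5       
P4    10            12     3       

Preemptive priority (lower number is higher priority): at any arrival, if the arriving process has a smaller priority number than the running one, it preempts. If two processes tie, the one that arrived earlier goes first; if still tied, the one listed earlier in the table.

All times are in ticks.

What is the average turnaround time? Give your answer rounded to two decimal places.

Timeline: | P0 0-1 | P2 1-8 | P0 8-16 | P4 16-28 | P1 28-30 | P3 30-38 |
Completion: P0=16  P1=30  P2=8  P3=38  P4=28
Turnaround times: P0=16, P1=29, P2=7, P3=32, P4=18
Average turnaround = (16+29+7+32+18) / 5 = 102/5 = 20.40

20.40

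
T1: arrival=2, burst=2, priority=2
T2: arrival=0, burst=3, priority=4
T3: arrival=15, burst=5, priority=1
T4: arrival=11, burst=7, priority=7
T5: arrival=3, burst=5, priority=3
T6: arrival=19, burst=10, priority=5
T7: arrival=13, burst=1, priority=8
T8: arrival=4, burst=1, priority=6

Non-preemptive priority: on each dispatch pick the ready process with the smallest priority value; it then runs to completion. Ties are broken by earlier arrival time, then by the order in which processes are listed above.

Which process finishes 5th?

T4

Gantt: | T2 0-3 | T1 3-5 | T5 5-10 | T8 10-11 | T4 11-18 | T3 18-23 | T6 23-33 | T7 33-34 |
Completion: T1=5  T2=3  T3=23  T4=18  T5=10  T6=33  T7=34  T8=11
Finish order: T2 → T1 → T5 → T8 → T4 → T3 → T6 → T7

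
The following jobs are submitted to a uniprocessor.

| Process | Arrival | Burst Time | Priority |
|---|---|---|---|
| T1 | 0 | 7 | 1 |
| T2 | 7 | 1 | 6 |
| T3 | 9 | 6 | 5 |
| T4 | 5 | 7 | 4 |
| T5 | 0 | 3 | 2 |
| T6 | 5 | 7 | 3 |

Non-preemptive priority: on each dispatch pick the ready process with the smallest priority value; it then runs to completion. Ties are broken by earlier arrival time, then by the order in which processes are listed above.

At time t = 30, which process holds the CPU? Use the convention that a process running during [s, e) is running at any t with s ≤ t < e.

T2

Timeline: | T1 0-7 | T5 7-10 | T6 10-17 | T4 17-24 | T3 24-30 | T2 30-31 |
Completion: T1=7  T2=31  T3=30  T4=24  T5=10  T6=17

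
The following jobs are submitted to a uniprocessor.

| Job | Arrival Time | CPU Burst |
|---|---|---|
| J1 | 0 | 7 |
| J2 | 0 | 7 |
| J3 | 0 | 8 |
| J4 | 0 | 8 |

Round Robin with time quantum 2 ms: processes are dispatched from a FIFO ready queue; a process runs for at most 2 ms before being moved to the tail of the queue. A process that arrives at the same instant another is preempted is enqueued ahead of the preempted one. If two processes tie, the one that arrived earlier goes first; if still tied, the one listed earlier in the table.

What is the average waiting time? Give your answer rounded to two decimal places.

19.75

Schedule: | J1 0-2 | J2 2-4 | J3 4-6 | J4 6-8 | J1 8-10 | J2 10-12 | J3 12-14 | J4 14-16 | J1 16-18 | J2 18-20 | J3 20-22 | J4 22-24 | J1 24-25 | J2 25-26 | J3 26-28 | J4 28-30 |
Completion: J1=25  J2=26  J3=28  J4=30
Turnaround (C−A): J1=25  J2=26  J3=28  J4=30
Waiting times: J1=18, J2=19, J3=20, J4=22
Average waiting = (18+19+20+22) / 4 = 79/4 = 19.75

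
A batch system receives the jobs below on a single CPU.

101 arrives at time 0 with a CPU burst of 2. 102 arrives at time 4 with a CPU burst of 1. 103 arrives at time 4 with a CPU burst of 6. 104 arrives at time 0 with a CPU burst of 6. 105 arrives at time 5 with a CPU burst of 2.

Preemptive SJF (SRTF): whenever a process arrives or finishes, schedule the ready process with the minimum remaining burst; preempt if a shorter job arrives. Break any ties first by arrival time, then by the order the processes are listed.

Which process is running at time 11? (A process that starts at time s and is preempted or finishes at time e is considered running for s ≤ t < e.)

Schedule: | 101 0-2 | 104 2-4 | 102 4-5 | 105 5-7 | 104 7-11 | 103 11-17 |
Completion: 101=2  102=5  103=17  104=11  105=7
Turnaround (C−A): 101=2  102=1  103=13  104=11  105=2

103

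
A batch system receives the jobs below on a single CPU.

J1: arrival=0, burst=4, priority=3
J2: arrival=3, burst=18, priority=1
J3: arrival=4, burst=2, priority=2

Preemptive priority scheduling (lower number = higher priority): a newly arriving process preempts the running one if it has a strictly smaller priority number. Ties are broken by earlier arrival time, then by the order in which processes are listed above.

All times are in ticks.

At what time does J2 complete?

21

Timeline: | J1 0-3 | J2 3-21 | J3 21-23 | J1 23-24 |
Completion: J1=24  J2=21  J3=23
Turnaround (C−A): J1=24  J2=18  J3=19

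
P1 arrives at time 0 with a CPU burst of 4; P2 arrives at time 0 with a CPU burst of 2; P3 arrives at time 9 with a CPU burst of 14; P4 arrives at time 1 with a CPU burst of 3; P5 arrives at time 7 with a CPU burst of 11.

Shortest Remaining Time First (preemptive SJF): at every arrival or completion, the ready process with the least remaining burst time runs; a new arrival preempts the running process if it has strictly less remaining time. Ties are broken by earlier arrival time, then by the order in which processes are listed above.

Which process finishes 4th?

P5

Gantt: | P2 0-2 | P4 2-5 | P1 5-9 | P5 9-20 | P3 20-34 |
Completion: P1=9  P2=2  P3=34  P4=5  P5=20
Finish order: P2 → P4 → P1 → P5 → P3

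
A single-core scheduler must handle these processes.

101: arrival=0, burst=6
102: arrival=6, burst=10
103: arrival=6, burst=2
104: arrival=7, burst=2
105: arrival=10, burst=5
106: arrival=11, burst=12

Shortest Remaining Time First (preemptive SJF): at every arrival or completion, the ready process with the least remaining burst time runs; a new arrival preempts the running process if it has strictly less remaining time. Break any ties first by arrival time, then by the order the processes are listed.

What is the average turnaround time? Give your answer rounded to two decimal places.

10.17

Schedule: | 101 0-6 | 103 6-8 | 104 8-10 | 105 10-15 | 102 15-25 | 106 25-37 |
Completion: 101=6  102=25  103=8  104=10  105=15  106=37
Turnaround (C−A): 101=6  102=19  103=2  104=3  105=5  106=26
Turnaround times: 101=6, 102=19, 103=2, 104=3, 105=5, 106=26
Average turnaround = (6+19+2+3+5+26) / 6 = 61/6 = 10.17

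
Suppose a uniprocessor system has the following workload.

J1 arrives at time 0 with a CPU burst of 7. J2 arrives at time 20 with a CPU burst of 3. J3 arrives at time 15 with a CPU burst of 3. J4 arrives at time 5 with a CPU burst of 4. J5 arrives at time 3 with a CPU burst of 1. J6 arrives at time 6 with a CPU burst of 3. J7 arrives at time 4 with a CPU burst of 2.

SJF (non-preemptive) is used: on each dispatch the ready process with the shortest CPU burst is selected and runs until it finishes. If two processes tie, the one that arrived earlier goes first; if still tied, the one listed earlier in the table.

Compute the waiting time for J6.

4

Gantt: | J1 0-7 | J5 7-8 | J7 8-10 | J6 10-13 | J4 13-17 | J3 17-20 | J2 20-23 |
Completion: J1=7  J2=23  J3=20  J4=17  J5=8  J6=13  J7=10
Turnaround (C−A): J1=7  J2=3  J3=5  J4=12  J5=5  J6=7  J7=6
Waiting(J6) = turnaround − burst = 7 − 3 = 4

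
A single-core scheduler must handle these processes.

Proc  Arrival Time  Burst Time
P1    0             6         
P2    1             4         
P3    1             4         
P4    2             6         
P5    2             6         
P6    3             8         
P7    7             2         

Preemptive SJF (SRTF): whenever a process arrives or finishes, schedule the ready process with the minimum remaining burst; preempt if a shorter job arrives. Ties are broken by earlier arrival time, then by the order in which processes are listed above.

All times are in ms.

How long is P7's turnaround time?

4

Schedule: | P1 0-1 | P2 1-5 | P3 5-9 | P7 9-11 | P1 11-16 | P4 16-22 | P5 22-28 | P6 28-36 |
Completion: P1=16  P2=5  P3=9  P4=22  P5=28  P6=36  P7=11
Turnaround (C−A): P1=16  P2=4  P3=8  P4=20  P5=26  P6=33  P7=4
Turnaround(P7) = completion − arrival = 11 − 7 = 4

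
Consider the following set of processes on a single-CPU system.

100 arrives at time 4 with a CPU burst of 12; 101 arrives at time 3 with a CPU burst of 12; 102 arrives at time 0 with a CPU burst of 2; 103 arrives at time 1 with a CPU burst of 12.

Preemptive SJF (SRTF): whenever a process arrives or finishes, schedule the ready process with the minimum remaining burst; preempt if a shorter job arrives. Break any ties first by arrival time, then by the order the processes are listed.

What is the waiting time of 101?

Timeline: | 102 0-2 | 103 2-14 | 101 14-26 | 100 26-38 |
Completion: 100=38  101=26  102=2  103=14
Turnaround (C−A): 100=34  101=23  102=2  103=13
Waiting(101) = turnaround − burst = 23 − 12 = 11

11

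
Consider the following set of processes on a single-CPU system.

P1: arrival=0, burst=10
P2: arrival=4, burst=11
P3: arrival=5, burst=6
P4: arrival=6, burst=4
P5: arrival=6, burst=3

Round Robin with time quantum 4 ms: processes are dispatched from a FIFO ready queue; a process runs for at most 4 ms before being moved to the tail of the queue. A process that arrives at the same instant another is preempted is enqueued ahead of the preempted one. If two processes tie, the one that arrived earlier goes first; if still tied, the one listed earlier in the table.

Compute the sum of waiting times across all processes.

Gantt: | P1 0-4 | P2 4-8 | P1 8-12 | P3 12-16 | P4 16-20 | P5 20-23 | P2 23-27 | P1 27-29 | P3 29-31 | P2 31-34 |
Completion: P1=29  P2=34  P3=31  P4=20  P5=23
Turnaround (C−A): P1=29  P2=30  P3=26  P4=14  P5=17
Waiting = turnaround − burst: P1=19, P2=19, P3=20, P4=10, P5=14
Total waiting = 19 + 19 + 20 + 10 + 14 = 82

82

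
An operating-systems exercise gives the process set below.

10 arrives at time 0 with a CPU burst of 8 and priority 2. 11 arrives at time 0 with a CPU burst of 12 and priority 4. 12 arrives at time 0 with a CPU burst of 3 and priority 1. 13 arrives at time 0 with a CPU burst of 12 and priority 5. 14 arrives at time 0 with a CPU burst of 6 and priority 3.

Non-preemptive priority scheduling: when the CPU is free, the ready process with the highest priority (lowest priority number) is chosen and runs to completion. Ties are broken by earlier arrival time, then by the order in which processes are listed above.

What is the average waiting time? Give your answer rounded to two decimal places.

Timeline: | 12 0-3 | 10 3-11 | 14 11-17 | 11 17-29 | 13 29-41 |
Completion: 10=11  11=29  12=3  13=41  14=17
Turnaround (C−A): 10=11  11=29  12=3  13=41  14=17
Waiting times: 10=3, 11=17, 12=0, 13=29, 14=11
Average waiting = (3+17+0+29+11) / 5 = 60/5 = 12.00

12.00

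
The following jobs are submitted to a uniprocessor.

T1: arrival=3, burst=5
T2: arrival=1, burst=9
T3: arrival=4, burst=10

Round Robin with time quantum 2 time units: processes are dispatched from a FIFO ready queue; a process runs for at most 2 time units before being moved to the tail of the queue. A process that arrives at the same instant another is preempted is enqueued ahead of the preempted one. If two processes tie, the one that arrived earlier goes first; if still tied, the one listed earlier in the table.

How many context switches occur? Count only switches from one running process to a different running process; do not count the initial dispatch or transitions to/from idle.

11

Timeline: | idle 0-1 | T2 1-3 | T1 3-5 | T2 5-7 | T3 7-9 | T1 9-11 | T2 11-13 | T3 13-15 | T1 15-16 | T2 16-18 | T3 18-20 | T2 20-21 | T3 21-25 |
Completion: T1=16  T2=21  T3=25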